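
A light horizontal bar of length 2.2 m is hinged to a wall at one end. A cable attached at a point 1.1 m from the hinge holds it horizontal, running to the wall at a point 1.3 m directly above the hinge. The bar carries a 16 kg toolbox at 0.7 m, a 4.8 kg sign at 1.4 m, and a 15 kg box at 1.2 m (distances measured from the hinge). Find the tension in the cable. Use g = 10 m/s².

T ≈ 428 N

Choose the hinge as the axis so the unknown hinge reaction has zero arm there.
Toolbox: 16 × 10 = 160 N down at 0.7 m → arm 0.7 m, τ = 160 × 0.7 = 112 N·m clockwise.
Sign: 4.8 × 10 = 48 N down at 1.4 m → arm 1.4 m, τ = 48 × 1.4 = 67.2 N·m clockwise.
Box: 15 × 10 = 150 N down at 1.2 m → arm 1.2 m, τ = 150 × 1.2 = 180 N·m clockwise.
Total clockwise load moment = 359.2 N·m.
The cable tension T acts at 1.1 m; only its component perpendicular to the bar, T sinθ, produces torque. sinθ = h/√(h²+d²) = 1.3/√(1.3²+1.1²) = 0.7634.
For rotational equilibrium, T × 1.1 × 0.7634 = 359.2, so T = 359.2 / 0.8397 = 428 N.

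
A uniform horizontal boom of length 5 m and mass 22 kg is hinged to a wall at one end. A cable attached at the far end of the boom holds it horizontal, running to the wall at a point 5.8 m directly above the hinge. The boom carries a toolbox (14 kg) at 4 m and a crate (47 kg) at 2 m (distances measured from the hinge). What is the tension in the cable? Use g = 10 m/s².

T ≈ 541 N

Take moments about the hinge.
Beam weight: 22 × 10 = 220 N down at 2.5 m → arm 2.5 m, τ = 220 × 2.5 = 550 N·m clockwise.
Toolbox: 14 × 10 = 140 N down at 4 m → arm 4 m, τ = 140 × 4 = 560 N·m clockwise.
Crate: 47 × 10 = 470 N down at 2 m → arm 2 m, τ = 470 × 2 = 940 N·m clockwise.
Total clockwise load moment = 2050 N·m.
The cable tension T acts at 5 m; only its component perpendicular to the boom, T sinθ, produces torque. sinθ = h/√(h²+d²) = 5.8/√(5.8²+5²) = 0.7574.
For rotational equilibrium, T × 5 × 0.7574 = 2050, so T = 2050 / 3.787 = 541 N.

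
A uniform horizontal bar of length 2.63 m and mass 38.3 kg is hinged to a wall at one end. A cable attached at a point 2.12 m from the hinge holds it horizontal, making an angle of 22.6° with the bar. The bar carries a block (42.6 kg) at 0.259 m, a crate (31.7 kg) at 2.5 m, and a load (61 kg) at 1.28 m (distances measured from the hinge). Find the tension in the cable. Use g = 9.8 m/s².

About the hinge:
Beam weight: 38.3 × 9.8 = 375.3 N down at 1.315 m → arm 1.315 m, τ = 375.3 × 1.315 = 493.5 N·m clockwise.
Block: 42.6 × 9.8 = 417.5 N down at 0.259 m → arm 0.259 m, τ = 417.5 × 0.259 = 108.1 N·m clockwise.
Crate: 31.7 × 9.8 = 310.7 N down at 2.5 m → arm 2.5 m, τ = 310.7 × 2.5 = 776.8 N·m clockwise.
Load: 61 × 9.8 = 597.8 N down at 1.28 m → arm 1.28 m, τ = 597.8 × 1.28 = 765.2 N·m clockwise.
Total clockwise load moment = 2144 N·m.
The cable tension T acts at 2.12 m; only its component perpendicular to the bar, T sinθ, produces torque. sin 22.6° = 0.3843.
Setting net torque to zero: T × 2.12 × 0.3843 = 2144 → T = 2144 / 0.8147 = 2630 N.

T ≈ 2630 N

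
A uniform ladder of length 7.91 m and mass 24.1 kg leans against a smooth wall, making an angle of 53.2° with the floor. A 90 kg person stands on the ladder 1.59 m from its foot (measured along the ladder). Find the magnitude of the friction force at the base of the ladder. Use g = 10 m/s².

f ≈ 225 N

Choose the foot of the ladder as the axis so the floor normal and friction both act there and drop out.
Ladder weight 24.1×10 = 241 N acts at 3.955 m along the ladder; its horizontal arm is 3.955·cos53.2° = 2.369 m → τ = 570.9 N·m clockwise.
Person: 90×10 = 900 N at 1.59 m → arm 0.9524 m → τ = 857.2 N·m clockwise.
Wall normal N acts horizontally at the top; its moment arm is the height L sinθ = 7.91·sin53.2° = 6.334 m, counterclockwise.
For rotational equilibrium, N × 6.334 = 1428, so N = 225 N.
ΣFx = 0: friction at the foot balances the wall's push, so f = N_wall = 225 N.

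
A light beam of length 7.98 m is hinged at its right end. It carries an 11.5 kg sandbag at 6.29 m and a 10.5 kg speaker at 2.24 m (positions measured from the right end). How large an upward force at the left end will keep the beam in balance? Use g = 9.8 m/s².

Sum moments about the right end (the unknown pivot reaction has zero arm there).
Sandbag: 11.5 × 9.8 = 112.7 N down at 6.29 m → arm 6.29 m, τ = 112.7 × 6.29 = 708.9 N·m counterclockwise.
Speaker: 10.5 × 9.8 = 102.9 N down at 2.24 m → arm 2.24 m, τ = 102.9 × 2.24 = 230.5 N·m counterclockwise.
Net moment of the loads = 939.4 N·m counterclockwise.
The upward force F acts at the left end, arm 7.98 m, giving F × 7.98 clockwise.
Setting net torque to zero: F × 7.98 = 939.4 → F = 939.4 / 7.98 = 118 N.

F ≈ 118 N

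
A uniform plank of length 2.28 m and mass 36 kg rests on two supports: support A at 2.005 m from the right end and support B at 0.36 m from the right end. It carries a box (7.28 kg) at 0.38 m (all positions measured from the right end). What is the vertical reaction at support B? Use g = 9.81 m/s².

R_B ≈ 256 N

About support A:
Beam weight: 36 × 9.81 = 353.2 N down at 1.14 m → arm 0.865 m, τ = 353.2 × 0.865 = 305.5 N·m clockwise.
Box: 7.28 × 9.81 = 71.42 N down at 0.38 m → arm 1.625 m, τ = 71.42 × 1.625 = 116.1 N·m clockwise.
Net load moment about support A = 421.6 N·m clockwise.
Reaction R at support B is upward at 0.36 m, arm 1.645 m → moment R × 1.645 counterclockwise.
Setting net torque to zero: R × 1.645 = 421.6 → R = 256 N.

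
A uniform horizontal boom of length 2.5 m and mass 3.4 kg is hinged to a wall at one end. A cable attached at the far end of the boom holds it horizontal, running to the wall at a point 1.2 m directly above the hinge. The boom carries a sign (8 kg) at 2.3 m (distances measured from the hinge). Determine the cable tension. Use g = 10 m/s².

T ≈ 209 N

Take moments about the hinge.
Beam weight: 3.4 × 10 = 34 N down at 1.25 m → arm 1.25 m, τ = 34 × 1.25 = 42.5 N·m clockwise.
Sign: 8 × 10 = 80 N down at 2.3 m → arm 2.3 m, τ = 80 × 2.3 = 184 N·m clockwise.
Total clockwise load moment = 226.5 N·m.
The cable tension T acts at 2.5 m; only its component perpendicular to the boom, T sinθ, produces torque. sinθ = h/√(h²+d²) = 1.2/√(1.2²+2.5²) = 0.4327.
Στ = 0 ⇒ T × 2.5 × 0.4327 = 226.5 ⇒ T = 226.5 / 1.082 = 209 N.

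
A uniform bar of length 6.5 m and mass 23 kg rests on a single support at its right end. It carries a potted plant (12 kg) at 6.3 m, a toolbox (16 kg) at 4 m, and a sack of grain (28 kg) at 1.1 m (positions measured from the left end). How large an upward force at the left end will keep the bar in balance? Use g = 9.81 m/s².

About the right end:
Beam weight: 23 × 9.81 = 225.6 N down at 3.25 m → arm 3.25 m, τ = 225.6 × 3.25 = 733.2 N·m counterclockwise.
Potted plant: 12 × 9.81 = 117.7 N down at 6.3 m → arm 0.2 m, τ = 117.7 × 0.2 = 23.54 N·m counterclockwise.
Toolbox: 16 × 9.81 = 157 N down at 4 m → arm 2.5 m, τ = 157 × 2.5 = 392.5 N·m counterclockwise.
Sack of grain: 28 × 9.81 = 274.7 N down at 1.1 m → arm 5.4 m, τ = 274.7 × 5.4 = 1483 N·m counterclockwise.
Net moment of the loads = 2632 N·m counterclockwise.
The upward force F acts at the left end, arm 6.5 m, giving F × 6.5 clockwise.
Στ = 0 ⇒ F × 6.5 = 2632 ⇒ F = 2632 / 6.5 = 405 N.

F ≈ 405 N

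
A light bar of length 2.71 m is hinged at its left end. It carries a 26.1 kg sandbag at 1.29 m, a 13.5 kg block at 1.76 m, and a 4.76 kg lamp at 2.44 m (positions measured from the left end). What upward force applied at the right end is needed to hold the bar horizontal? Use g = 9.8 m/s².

Choose the left end as the axis so the unknown pivot reaction has zero arm there.
Sandbag: 26.1 × 9.8 = 255.8 N down at 1.29 m → arm 1.29 m, τ = 255.8 × 1.29 = 330 N·m clockwise.
Block: 13.5 × 9.8 = 132.3 N down at 1.76 m → arm 1.76 m, τ = 132.3 × 1.76 = 232.8 N·m clockwise.
Lamp: 4.76 × 9.8 = 46.65 N down at 2.44 m → arm 2.44 m, τ = 46.65 × 2.44 = 113.8 N·m clockwise.
Net moment of the loads = 676.6 N·m clockwise.
The upward force F acts at the right end, arm 2.71 m, giving F × 2.71 counterclockwise.
Στ = 0 ⇒ F × 2.71 = 676.6 ⇒ F = 676.6 / 2.71 = 250 N.

F ≈ 250 N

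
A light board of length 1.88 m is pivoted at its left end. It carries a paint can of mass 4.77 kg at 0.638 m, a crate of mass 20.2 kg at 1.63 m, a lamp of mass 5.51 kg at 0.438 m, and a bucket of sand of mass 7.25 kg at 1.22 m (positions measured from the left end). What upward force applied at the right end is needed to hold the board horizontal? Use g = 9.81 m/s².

F ≈ 246 N

Take moments about the left end.
Paint can: 4.77 × 9.81 = 46.79 N down at 0.638 m → arm 0.638 m, τ = 46.79 × 0.638 = 29.85 N·m clockwise.
Crate: 20.2 × 9.81 = 198.2 N down at 1.63 m → arm 1.63 m, τ = 198.2 × 1.63 = 323.1 N·m clockwise.
Lamp: 5.51 × 9.81 = 54.05 N down at 0.438 m → arm 0.438 m, τ = 54.05 × 0.438 = 23.67 N·m clockwise.
Bucket of sand: 7.25 × 9.81 = 71.12 N down at 1.22 m → arm 1.22 m, τ = 71.12 × 1.22 = 86.77 N·m clockwise.
Net moment of the loads = 463.4 N·m clockwise.
The upward force F acts at the right end, arm 1.88 m, giving F × 1.88 counterclockwise.
For rotational equilibrium, F × 1.88 = 463.4, so F = 463.4 / 1.88 = 246 N.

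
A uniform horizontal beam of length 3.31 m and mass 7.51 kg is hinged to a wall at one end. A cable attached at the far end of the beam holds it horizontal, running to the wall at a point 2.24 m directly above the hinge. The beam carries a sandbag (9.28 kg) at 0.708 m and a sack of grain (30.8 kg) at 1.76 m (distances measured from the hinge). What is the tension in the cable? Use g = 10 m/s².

T ≈ 395 N

Sum moments about the hinge (the unknown hinge reaction has zero arm there).
Beam weight: 7.51 × 10 = 75.1 N down at 1.655 m → arm 1.655 m, τ = 75.1 × 1.655 = 124.3 N·m clockwise.
Sandbag: 9.28 × 10 = 92.8 N down at 0.708 m → arm 0.708 m, τ = 92.8 × 0.708 = 65.7 N·m clockwise.
Sack of grain: 30.8 × 10 = 308 N down at 1.76 m → arm 1.76 m, τ = 308 × 1.76 = 542.1 N·m clockwise.
Total clockwise load moment = 732.1 N·m.
The cable tension T acts at 3.31 m; only its component perpendicular to the beam, T sinθ, produces torque. sinθ = h/√(h²+d²) = 2.24/√(2.24²+3.31²) = 0.5605.
For rotational equilibrium, T × 3.31 × 0.5605 = 732.1, so T = 732.1 / 1.855 = 395 N.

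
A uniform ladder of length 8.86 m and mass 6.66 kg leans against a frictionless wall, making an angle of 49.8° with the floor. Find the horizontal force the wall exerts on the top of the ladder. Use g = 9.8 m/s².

Sum moments about the foot of the ladder (the floor normal and friction both act there and drop out).
Ladder weight 6.66×9.8 = 65.27 N acts at 4.43 m along the ladder; its horizontal arm is 4.43·cos49.8° = 2.859 m → τ = 186.6 N·m clockwise.
Wall normal N acts horizontally at the top; its moment arm is the height L sinθ = 8.86·sin49.8° = 6.767 m, counterclockwise.
For rotational equilibrium, N × 6.767 = 186.6, so N = 27.6 N.

N_wall ≈ 27.6 N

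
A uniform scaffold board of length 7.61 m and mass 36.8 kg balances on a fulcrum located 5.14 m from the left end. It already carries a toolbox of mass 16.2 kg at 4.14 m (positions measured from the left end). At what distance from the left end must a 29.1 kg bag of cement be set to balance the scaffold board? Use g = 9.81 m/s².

x ≈ 7.38 m from the left end

Choose the fulcrum (at 5.14 m from the left end) as the axis so the support reaction has zero arm there.
Beam weight: 36.8 × 9.81 = 361 N down at 3.805 m → arm 1.335 m, τ = 361 × 1.335 = 481.9 N·m counterclockwise.
Toolbox: 16.2 × 9.81 = 158.9 N down at 4.14 m → arm 1 m, τ = 158.9 × 1 = 158.9 N·m counterclockwise.
Net moment of existing loads = 640.8 N·m counterclockwise.
The bag of cement weighs 29.1 × 9.81 = 285.5 N and must supply an equal clockwise moment, so its lever arm about the fulcrum is 640.8 / 285.5 = 2.24 m.
That puts it at 5.14 + 2.24 = 7.38 m from the left end.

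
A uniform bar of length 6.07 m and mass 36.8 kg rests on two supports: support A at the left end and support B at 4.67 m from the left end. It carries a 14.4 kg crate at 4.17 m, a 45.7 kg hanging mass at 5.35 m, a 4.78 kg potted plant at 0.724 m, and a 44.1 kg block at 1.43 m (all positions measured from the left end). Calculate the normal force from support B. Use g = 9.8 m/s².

Sum moments about support A (its reaction then has zero moment arm).
Beam weight: 36.8 × 9.8 = 360.6 N down at 3.035 m → arm 3.035 m, τ = 360.6 × 3.035 = 1094 N·m clockwise.
Crate: 14.4 × 9.8 = 141.1 N down at 4.17 m → arm 4.17 m, τ = 141.1 × 4.17 = 588.4 N·m clockwise.
Hanging mass: 45.7 × 9.8 = 447.9 N down at 5.35 m → arm 5.35 m, τ = 447.9 × 5.35 = 2396 N·m clockwise.
Potted plant: 4.78 × 9.8 = 46.84 N down at 0.724 m → arm 0.724 m, τ = 46.84 × 0.724 = 33.91 N·m clockwise.
Block: 44.1 × 9.8 = 432.2 N down at 1.43 m → arm 1.43 m, τ = 432.2 × 1.43 = 618 N·m clockwise.
Net load moment about support A = 4730 N·m clockwise.
Reaction R at support B is upward at 4.67 m, arm 4.67 m → moment R × 4.67 counterclockwise.
Στ = 0 ⇒ R × 4.67 = 4730 ⇒ R = 1010 N.

R_B ≈ 1010 N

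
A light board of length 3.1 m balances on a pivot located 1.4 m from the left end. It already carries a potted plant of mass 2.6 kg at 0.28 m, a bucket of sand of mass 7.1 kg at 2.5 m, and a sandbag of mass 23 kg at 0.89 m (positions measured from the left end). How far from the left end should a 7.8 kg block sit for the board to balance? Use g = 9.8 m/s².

Choose the pivot (at 1.4 m from the left end) as the axis so the support reaction has zero arm there.
Potted plant: 2.6 × 9.8 = 25.48 N down at 0.28 m → arm 1.12 m, τ = 25.48 × 1.12 = 28.54 N·m counterclockwise.
Bucket of sand: 7.1 × 9.8 = 69.58 N down at 2.5 m → arm 1.1 m, τ = 69.58 × 1.1 = 76.54 N·m clockwise.
Sandbag: 23 × 9.8 = 225.4 N down at 0.89 m → arm 0.51 m, τ = 225.4 × 0.51 = 115 N·m counterclockwise.
Net moment of existing loads = 67 N·m counterclockwise.
The block weighs 7.8 × 9.8 = 76.44 N and must supply an equal clockwise moment, so its lever arm about the pivot is 67 / 76.44 = 0.877 m.
That puts it at 1.4 + 0.877 = 2.28 m from the left end.

x ≈ 2.28 m from the left end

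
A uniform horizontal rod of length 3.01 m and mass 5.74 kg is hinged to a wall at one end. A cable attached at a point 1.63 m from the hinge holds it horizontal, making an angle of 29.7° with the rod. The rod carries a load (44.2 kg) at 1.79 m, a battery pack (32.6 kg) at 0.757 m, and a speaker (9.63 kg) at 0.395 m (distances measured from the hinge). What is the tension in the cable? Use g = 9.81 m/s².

T ≈ 1410 N

About the hinge:
Beam weight: 5.74 × 9.81 = 56.31 N down at 1.505 m → arm 1.505 m, τ = 56.31 × 1.505 = 84.75 N·m clockwise.
Load: 44.2 × 9.81 = 433.6 N down at 1.79 m → arm 1.79 m, τ = 433.6 × 1.79 = 776.1 N·m clockwise.
Battery pack: 32.6 × 9.81 = 319.8 N down at 0.757 m → arm 0.757 m, τ = 319.8 × 0.757 = 242.1 N·m clockwise.
Speaker: 9.63 × 9.81 = 94.47 N down at 0.395 m → arm 0.395 m, τ = 94.47 × 0.395 = 37.32 N·m clockwise.
Total clockwise load moment = 1140 N·m.
The cable tension T acts at 1.63 m; only its component perpendicular to the rod, T sinθ, produces torque. sin 29.7° = 0.4955.
Setting net torque to zero: T × 1.63 × 0.4955 = 1140 → T = 1140 / 0.8077 = 1410 N.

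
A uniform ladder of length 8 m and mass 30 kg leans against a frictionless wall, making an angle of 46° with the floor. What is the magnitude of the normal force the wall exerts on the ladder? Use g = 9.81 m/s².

N_wall ≈ 142 N

Sum moments about the foot of the ladder (the floor normal and friction both act there and drop out).
Ladder weight 30×9.81 = 294.3 N acts at 4 m along the ladder; its horizontal arm is 4·cos46° = 2.779 m → τ = 817.9 N·m clockwise.
Wall normal N acts horizontally at the top; its moment arm is the height L sinθ = 8·sin46° = 5.755 m, counterclockwise.
Setting net torque to zero: N × 5.755 = 817.9 → N = 142 N.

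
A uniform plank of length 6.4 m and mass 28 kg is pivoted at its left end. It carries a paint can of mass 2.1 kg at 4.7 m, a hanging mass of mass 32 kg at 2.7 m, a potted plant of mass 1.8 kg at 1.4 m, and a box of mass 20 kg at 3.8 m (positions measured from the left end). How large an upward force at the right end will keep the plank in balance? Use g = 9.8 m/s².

F ≈ 405 N

Choose the left end as the axis so the unknown pivot reaction has zero arm there.
Beam weight: 28 × 9.8 = 274.4 N down at 3.2 m → arm 3.2 m, τ = 274.4 × 3.2 = 878.1 N·m clockwise.
Paint can: 2.1 × 9.8 = 20.58 N down at 4.7 m → arm 4.7 m, τ = 20.58 × 4.7 = 96.73 N·m clockwise.
Hanging mass: 32 × 9.8 = 313.6 N down at 2.7 m → arm 2.7 m, τ = 313.6 × 2.7 = 846.7 N·m clockwise.
Potted plant: 1.8 × 9.8 = 17.64 N down at 1.4 m → arm 1.4 m, τ = 17.64 × 1.4 = 24.7 N·m clockwise.
Box: 20 × 9.8 = 196 N down at 3.8 m → arm 3.8 m, τ = 196 × 3.8 = 744.8 N·m clockwise.
Net moment of the loads = 2591 N·m clockwise.
The upward force F acts at the right end, arm 6.4 m, giving F × 6.4 counterclockwise.
Στ = 0 ⇒ F × 6.4 = 2591 ⇒ F = 2591 / 6.4 = 405 N.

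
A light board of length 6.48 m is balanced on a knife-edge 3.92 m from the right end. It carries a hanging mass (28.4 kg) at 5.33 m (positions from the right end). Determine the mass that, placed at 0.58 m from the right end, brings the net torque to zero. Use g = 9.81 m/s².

m ≈ 12 kg

Sum moments about the knife-edge (at 3.92 m from the right end) (the support reaction has zero arm there).
Hanging mass: 28.4 × 9.81 = 278.6 N down at 5.33 m → arm 1.41 m, τ = 278.6 × 1.41 = 392.8 N·m counterclockwise.
Net moment of known loads = 392.8 N·m counterclockwise.
An unknown mass m at 0.58 m has arm 3.34 m; its moment is m·g·3.34 clockwise.
Setting net torque to zero: m × 9.81 × 3.34 = 392.8 → m = 392.8 / (9.81 × 3.34) = 12 kg.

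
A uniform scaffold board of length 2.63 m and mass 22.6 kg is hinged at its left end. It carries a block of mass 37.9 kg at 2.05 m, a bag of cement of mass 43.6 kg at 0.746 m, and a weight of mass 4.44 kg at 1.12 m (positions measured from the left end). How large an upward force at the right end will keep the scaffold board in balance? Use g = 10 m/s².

Take moments about the left end.
Beam weight: 22.6 × 10 = 226 N down at 1.315 m → arm 1.315 m, τ = 226 × 1.315 = 297.2 N·m clockwise.
Block: 37.9 × 10 = 379 N down at 2.05 m → arm 2.05 m, τ = 379 × 2.05 = 776.9 N·m clockwise.
Bag of cement: 43.6 × 10 = 436 N down at 0.746 m → arm 0.746 m, τ = 436 × 0.746 = 325.3 N·m clockwise.
Weight: 4.44 × 10 = 44.4 N down at 1.12 m → arm 1.12 m, τ = 44.4 × 1.12 = 49.73 N·m clockwise.
Net moment of the loads = 1449 N·m clockwise.
The upward force F acts at the right end, arm 2.63 m, giving F × 2.63 counterclockwise.
Στ = 0 ⇒ F × 2.63 = 1449 ⇒ F = 1449 / 2.63 = 551 N.

F ≈ 551 N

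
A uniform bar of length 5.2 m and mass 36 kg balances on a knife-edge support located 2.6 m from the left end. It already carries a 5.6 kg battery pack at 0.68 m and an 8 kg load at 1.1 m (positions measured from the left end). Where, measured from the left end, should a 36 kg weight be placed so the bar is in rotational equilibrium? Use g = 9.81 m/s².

Take moments about the knife-edge support (at 2.6 m from the left end).
Beam weight: acts at the knife-edge support, moment arm 0 → no torque.
Battery pack: 5.6 × 9.81 = 54.94 N down at 0.68 m → arm 1.92 m, τ = 54.94 × 1.92 = 105.5 N·m counterclockwise.
Load: 8 × 9.81 = 78.48 N down at 1.1 m → arm 1.5 m, τ = 78.48 × 1.5 = 117.7 N·m counterclockwise.
Net moment of existing loads = 223.2 N·m counterclockwise.
The weight weighs 36 × 9.81 = 353.2 N and must supply an equal clockwise moment, so its lever arm about the knife-edge support is 223.2 / 353.2 = 0.632 m.
That puts it at 2.6 + 0.632 = 3.23 m from the left end.

x ≈ 3.23 m from the left end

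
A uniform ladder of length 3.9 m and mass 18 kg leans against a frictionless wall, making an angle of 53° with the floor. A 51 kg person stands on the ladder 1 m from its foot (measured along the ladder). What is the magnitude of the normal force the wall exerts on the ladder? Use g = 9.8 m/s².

Take moments about the foot of the ladder.
Ladder weight 18×9.8 = 176.4 N acts at 1.95 m along the ladder; its horizontal arm is 1.95·cos53° = 1.174 m → τ = 207.1 N·m clockwise.
Person: 51×9.8 = 499.8 N at 1 m → arm 0.6018 m → τ = 300.8 N·m clockwise.
Wall normal N acts horizontally at the top; its moment arm is the height L sinθ = 3.9·sin53° = 3.115 m, counterclockwise.
For rotational equilibrium, N × 3.115 = 507.9, so N = 163 N.

N_wall ≈ 163 N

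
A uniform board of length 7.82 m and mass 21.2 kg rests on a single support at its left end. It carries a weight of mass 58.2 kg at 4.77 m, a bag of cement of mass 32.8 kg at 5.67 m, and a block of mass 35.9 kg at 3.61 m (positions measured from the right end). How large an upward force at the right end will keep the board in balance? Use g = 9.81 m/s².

Choose the left end as the axis so the unknown pivot reaction has zero arm there.
Beam weight: 21.2 × 9.81 = 208 N down at 3.91 m → arm 3.91 m, τ = 208 × 3.91 = 813.3 N·m clockwise.
Weight: 58.2 × 9.81 = 570.9 N down at 4.77 m → arm 3.05 m, τ = 570.9 × 3.05 = 1741 N·m clockwise.
Bag of cement: 32.8 × 9.81 = 321.8 N down at 5.67 m → arm 2.15 m, τ = 321.8 × 2.15 = 691.9 N·m clockwise.
Block: 35.9 × 9.81 = 352.2 N down at 3.61 m → arm 4.21 m, τ = 352.2 × 4.21 = 1483 N·m clockwise.
Net moment of the loads = 4729 N·m clockwise.
The upward force F acts at the right end, arm 7.82 m, giving F × 7.82 counterclockwise.
Setting net torque to zero: F × 7.82 = 4729 → F = 4729 / 7.82 = 605 N.

F ≈ 605 N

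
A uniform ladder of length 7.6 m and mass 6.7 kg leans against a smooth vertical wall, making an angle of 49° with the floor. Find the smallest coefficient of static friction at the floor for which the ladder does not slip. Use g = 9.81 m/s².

μ_min ≈ 0.435

Take moments about the foot of the ladder.
Ladder weight 6.7×9.81 = 65.73 N acts at 3.8 m along the ladder; its horizontal arm is 3.8·cos49° = 2.493 m → τ = 163.9 N·m clockwise.
Wall normal N acts horizontally at the top; its moment arm is the height L sinθ = 7.6·sin49° = 5.736 m, counterclockwise.
Setting net torque to zero: N × 5.736 = 163.9 → N = 28.57 N.
ΣFx = 0 ⇒ f = N_wall = 28.57 N. ΣFy = 0 ⇒ N_floor = 65.73 N.
μ_min = f / N_floor = 28.57 / 65.73 = 0.435.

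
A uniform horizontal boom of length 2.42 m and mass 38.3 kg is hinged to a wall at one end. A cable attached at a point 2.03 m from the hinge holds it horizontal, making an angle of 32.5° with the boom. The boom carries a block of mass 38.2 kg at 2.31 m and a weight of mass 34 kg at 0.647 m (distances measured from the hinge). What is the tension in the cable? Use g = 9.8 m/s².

T ≈ 1410 N

Sum moments about the hinge (the unknown hinge reaction has zero arm there).
Beam weight: 38.3 × 9.8 = 375.3 N down at 1.21 m → arm 1.21 m, τ = 375.3 × 1.21 = 454.1 N·m clockwise.
Block: 38.2 × 9.8 = 374.4 N down at 2.31 m → arm 2.31 m, τ = 374.4 × 2.31 = 864.9 N·m clockwise.
Weight: 34 × 9.8 = 333.2 N down at 0.647 m → arm 0.647 m, τ = 333.2 × 0.647 = 215.6 N·m clockwise.
Total clockwise load moment = 1535 N·m.
The cable tension T acts at 2.03 m; only its component perpendicular to the boom, T sinθ, produces torque. sin 32.5° = 0.5373.
Balancing moments: T × 2.03 × 0.5373 = 1535, giving T = 1535 / 1.091 = 1410 N.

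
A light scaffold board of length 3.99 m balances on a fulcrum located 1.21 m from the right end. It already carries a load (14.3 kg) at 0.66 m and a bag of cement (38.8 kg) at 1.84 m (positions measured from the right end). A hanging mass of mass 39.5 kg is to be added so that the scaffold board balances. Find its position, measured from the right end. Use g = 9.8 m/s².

Sum moments about the fulcrum (at 1.21 m from the right end) (the support reaction has zero arm there).
Load: 14.3 × 9.8 = 140.1 N down at 0.66 m → arm 0.55 m, τ = 140.1 × 0.55 = 77.06 N·m clockwise.
Bag of cement: 38.8 × 9.8 = 380.2 N down at 1.84 m → arm 0.63 m, τ = 380.2 × 0.63 = 239.5 N·m counterclockwise.
Net moment of existing loads = 162.4 N·m counterclockwise.
The hanging mass weighs 39.5 × 9.8 = 387.1 N and must supply an equal clockwise moment, so its lever arm about the fulcrum is 162.4 / 387.1 = 0.42 m.
That puts it at 1.21 − 0.42 = 0.79 m from the right end.

x ≈ 0.79 m from the right end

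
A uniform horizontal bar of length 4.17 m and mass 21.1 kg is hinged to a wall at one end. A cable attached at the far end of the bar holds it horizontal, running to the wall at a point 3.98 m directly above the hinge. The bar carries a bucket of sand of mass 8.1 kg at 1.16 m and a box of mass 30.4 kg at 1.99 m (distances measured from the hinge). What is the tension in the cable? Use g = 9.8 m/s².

Sum moments about the hinge (the unknown hinge reaction has zero arm there).
Beam weight: 21.1 × 9.8 = 206.8 N down at 2.085 m → arm 2.085 m, τ = 206.8 × 2.085 = 431.2 N·m clockwise.
Bucket of sand: 8.1 × 9.8 = 79.38 N down at 1.16 m → arm 1.16 m, τ = 79.38 × 1.16 = 92.08 N·m clockwise.
Box: 30.4 × 9.8 = 297.9 N down at 1.99 m → arm 1.99 m, τ = 297.9 × 1.99 = 592.8 N·m clockwise.
Total clockwise load moment = 1116 N·m.
The cable tension T acts at 4.17 m; only its component perpendicular to the bar, T sinθ, produces torque. sinθ = h/√(h²+d²) = 3.98/√(3.98²+4.17²) = 0.6904.
Στ = 0 ⇒ T × 4.17 × 0.6904 = 1116 ⇒ T = 1116 / 2.879 = 388 N.

T ≈ 388 N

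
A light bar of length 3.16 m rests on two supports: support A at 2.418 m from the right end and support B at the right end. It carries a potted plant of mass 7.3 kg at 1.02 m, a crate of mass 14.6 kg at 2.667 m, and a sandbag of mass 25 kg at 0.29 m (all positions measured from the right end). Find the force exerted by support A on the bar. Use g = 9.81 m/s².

R_A ≈ 218 N

Take moments about support B.
Potted plant: 7.3 × 9.81 = 71.61 N down at 1.02 m → arm 1.02 m, τ = 71.61 × 1.02 = 73.04 N·m counterclockwise.
Crate: 14.6 × 9.81 = 143.2 N down at 2.667 m → arm 2.667 m, τ = 143.2 × 2.667 = 381.9 N·m counterclockwise.
Sandbag: 25 × 9.81 = 245.2 N down at 0.29 m → arm 0.29 m, τ = 245.2 × 0.29 = 71.11 N·m counterclockwise.
Net load moment about support B = 526 N·m counterclockwise.
Reaction R at support A is upward at 2.418 m, arm 2.418 m → moment R × 2.418 clockwise.
For rotational equilibrium, R × 2.418 = 526, so R = 218 N.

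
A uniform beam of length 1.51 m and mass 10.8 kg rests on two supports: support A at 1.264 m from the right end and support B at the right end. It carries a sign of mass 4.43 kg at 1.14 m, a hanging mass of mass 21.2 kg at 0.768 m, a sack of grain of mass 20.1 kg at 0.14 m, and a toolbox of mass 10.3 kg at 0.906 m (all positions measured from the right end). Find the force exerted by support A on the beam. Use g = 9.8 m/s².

Sum moments about support B (its reaction then has zero moment arm).
Beam weight: 10.8 × 9.8 = 105.8 N down at 0.755 m → arm 0.755 m, τ = 105.8 × 0.755 = 79.88 N·m counterclockwise.
Sign: 4.43 × 9.8 = 43.41 N down at 1.14 m → arm 1.14 m, τ = 43.41 × 1.14 = 49.49 N·m counterclockwise.
Hanging mass: 21.2 × 9.8 = 207.8 N down at 0.768 m → arm 0.768 m, τ = 207.8 × 0.768 = 159.6 N·m counterclockwise.
Sack of grain: 20.1 × 9.8 = 197 N down at 0.14 m → arm 0.14 m, τ = 197 × 0.14 = 27.58 N·m counterclockwise.
Toolbox: 10.3 × 9.8 = 100.9 N down at 0.906 m → arm 0.906 m, τ = 100.9 × 0.906 = 91.42 N·m counterclockwise.
Net load moment about support B = 408 N·m counterclockwise.
Reaction R at support A is upward at 1.264 m, arm 1.264 m → moment R × 1.264 clockwise.
Balancing moments: R × 1.264 = 408, giving R = 323 N.

R_A ≈ 323 N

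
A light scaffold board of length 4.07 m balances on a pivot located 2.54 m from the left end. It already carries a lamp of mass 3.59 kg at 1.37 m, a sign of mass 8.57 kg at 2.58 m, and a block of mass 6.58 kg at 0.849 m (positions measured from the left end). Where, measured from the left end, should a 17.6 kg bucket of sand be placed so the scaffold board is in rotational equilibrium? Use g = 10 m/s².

Choose the pivot (at 2.54 m from the left end) as the axis so the support reaction has zero arm there.
Lamp: 3.59 × 10 = 35.9 N down at 1.37 m → arm 1.17 m, τ = 35.9 × 1.17 = 42 N·m counterclockwise.
Sign: 8.57 × 10 = 85.7 N down at 2.58 m → arm 0.04 m, τ = 85.7 × 0.04 = 3.428 N·m clockwise.
Block: 6.58 × 10 = 65.8 N down at 0.849 m → arm 1.691 m, τ = 65.8 × 1.691 = 111.3 N·m counterclockwise.
Net moment of existing loads = 149.9 N·m counterclockwise.
The bucket of sand weighs 17.6 × 10 = 176 N and must supply an equal clockwise moment, so its lever arm about the pivot is 149.9 / 176 = 0.852 m.
That puts it at 2.54 + 0.852 = 3.39 m from the left end.

x ≈ 3.39 m from the left end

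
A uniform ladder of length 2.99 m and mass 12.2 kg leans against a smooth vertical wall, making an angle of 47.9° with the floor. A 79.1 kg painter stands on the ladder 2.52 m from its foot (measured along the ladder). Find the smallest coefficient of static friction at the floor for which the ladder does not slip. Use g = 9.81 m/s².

μ_min ≈ 0.72

About the foot of the ladder:
Ladder weight 12.2×9.81 = 119.7 N acts at 1.495 m along the ladder; its horizontal arm is 1.495·cos47.9° = 1.002 m → τ = 119.9 N·m clockwise.
Painter: 79.1×9.81 = 776 N at 2.52 m → arm 1.689 m → τ = 1311 N·m clockwise.
Wall normal N acts horizontally at the top; its moment arm is the height L sinθ = 2.99·sin47.9° = 2.219 m, counterclockwise.
For rotational equilibrium, N × 2.219 = 1431, so N = 644.9 N.
ΣFx = 0 ⇒ f = N_wall = 644.9 N. ΣFy = 0 ⇒ N_floor = 895.7 N.
μ_min = f / N_floor = 644.9 / 895.7 = 0.72.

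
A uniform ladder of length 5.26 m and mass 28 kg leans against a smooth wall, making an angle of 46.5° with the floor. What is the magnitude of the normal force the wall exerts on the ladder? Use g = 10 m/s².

N_wall ≈ 133 N

Sum moments about the foot of the ladder (the floor normal and friction both act there and drop out).
Ladder weight 28×10 = 280 N acts at 2.63 m along the ladder; its horizontal arm is 2.63·cos46.5° = 1.81 m → τ = 506.8 N·m clockwise.
Wall normal N acts horizontally at the top; its moment arm is the height L sinθ = 5.26·sin46.5° = 3.815 m, counterclockwise.
For rotational equilibrium, N × 3.815 = 506.8, so N = 133 N.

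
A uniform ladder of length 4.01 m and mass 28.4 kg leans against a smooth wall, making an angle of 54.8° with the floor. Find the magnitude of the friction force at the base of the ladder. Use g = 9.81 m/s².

Take moments about the foot of the ladder.
Ladder weight 28.4×9.81 = 278.6 N acts at 2.005 m along the ladder; its horizontal arm is 2.005·cos54.8° = 1.156 m → τ = 322.1 N·m clockwise.
Wall normal N acts horizontally at the top; its moment arm is the height L sinθ = 4.01·sin54.8° = 3.277 m, counterclockwise.
Setting net torque to zero: N × 3.277 = 322.1 → N = 98.3 N.
ΣFx = 0: friction at the foot balances the wall's push, so f = N_wall = 98.3 N.

f ≈ 98.3 N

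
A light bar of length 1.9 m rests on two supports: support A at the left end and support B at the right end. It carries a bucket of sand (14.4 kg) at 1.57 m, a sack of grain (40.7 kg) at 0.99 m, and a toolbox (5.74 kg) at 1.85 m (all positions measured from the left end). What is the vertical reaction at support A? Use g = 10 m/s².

About support B:
Bucket of sand: 14.4 × 10 = 144 N down at 1.57 m → arm 0.33 m, τ = 144 × 0.33 = 47.52 N·m counterclockwise.
Sack of grain: 40.7 × 10 = 407 N down at 0.99 m → arm 0.91 m, τ = 407 × 0.91 = 370.4 N·m counterclockwise.
Toolbox: 5.74 × 10 = 57.4 N down at 1.85 m → arm 0.05 m, τ = 57.4 × 0.05 = 2.87 N·m counterclockwise.
Net load moment about support B = 420.8 N·m counterclockwise.
Reaction R at support A is upward at 0 m, arm 1.9 m → moment R × 1.9 clockwise.
For rotational equilibrium, R × 1.9 = 420.8, so R = 221 N.

R_A ≈ 221 N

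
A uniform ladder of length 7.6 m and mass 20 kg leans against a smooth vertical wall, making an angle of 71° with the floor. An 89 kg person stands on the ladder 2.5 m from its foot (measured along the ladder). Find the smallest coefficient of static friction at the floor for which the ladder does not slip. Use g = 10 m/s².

μ_min ≈ 0.124

About the foot of the ladder:
Ladder weight 20×10 = 200 N acts at 3.8 m along the ladder; its horizontal arm is 3.8·cos71° = 1.237 m → τ = 247.4 N·m clockwise.
Person: 89×10 = 890 N at 2.5 m → arm 0.8139 m → τ = 724.4 N·m clockwise.
Wall normal N acts horizontally at the top; its moment arm is the height L sinθ = 7.6·sin71° = 7.186 m, counterclockwise.
For rotational equilibrium, N × 7.186 = 971.8, so N = 135.2 N.
ΣFx = 0 ⇒ f = N_wall = 135.2 N. ΣFy = 0 ⇒ N_floor = 1090 N.
μ_min = f / N_floor = 135.2 / 1090 = 0.124.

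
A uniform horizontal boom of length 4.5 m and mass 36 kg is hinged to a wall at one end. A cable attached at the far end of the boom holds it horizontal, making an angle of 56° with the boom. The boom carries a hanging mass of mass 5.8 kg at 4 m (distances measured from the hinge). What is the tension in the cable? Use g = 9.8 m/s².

Taking torques about the hinge:
Beam weight: 36 × 9.8 = 352.8 N down at 2.25 m → arm 2.25 m, τ = 352.8 × 2.25 = 793.8 N·m clockwise.
Hanging mass: 5.8 × 9.8 = 56.84 N down at 4 m → arm 4 m, τ = 56.84 × 4 = 227.4 N·m clockwise.
Total clockwise load moment = 1021 N·m.
The cable tension T acts at 4.5 m; only its component perpendicular to the boom, T sinθ, produces torque. sin 56° = 0.829.
Balancing moments: T × 4.5 × 0.829 = 1021, giving T = 1021 / 3.73 = 274 N.

T ≈ 274 N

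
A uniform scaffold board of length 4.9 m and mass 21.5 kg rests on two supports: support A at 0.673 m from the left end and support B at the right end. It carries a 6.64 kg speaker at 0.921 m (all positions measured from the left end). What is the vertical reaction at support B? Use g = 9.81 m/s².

Taking torques about support A:
Beam weight: 21.5 × 9.81 = 210.9 N down at 2.45 m → arm 1.777 m, τ = 210.9 × 1.777 = 374.8 N·m clockwise.
Speaker: 6.64 × 9.81 = 65.14 N down at 0.921 m → arm 0.248 m, τ = 65.14 × 0.248 = 16.15 N·m clockwise.
Net load moment about support A = 390.9 N·m clockwise.
Reaction R at support B is upward at 4.9 m, arm 4.227 m → moment R × 4.227 counterclockwise.
Στ = 0 ⇒ R × 4.227 = 390.9 ⇒ R = 92.5 N.

R_B ≈ 92.5 N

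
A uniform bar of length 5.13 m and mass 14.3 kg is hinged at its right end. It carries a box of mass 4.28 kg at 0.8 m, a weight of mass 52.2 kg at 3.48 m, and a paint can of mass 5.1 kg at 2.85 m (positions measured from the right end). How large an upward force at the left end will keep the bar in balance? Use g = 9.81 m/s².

Sum moments about the right end (the unknown pivot reaction has zero arm there).
Beam weight: 14.3 × 9.81 = 140.3 N down at 2.565 m → arm 2.565 m, τ = 140.3 × 2.565 = 359.9 N·m counterclockwise.
Box: 4.28 × 9.81 = 41.99 N down at 0.8 m → arm 0.8 m, τ = 41.99 × 0.8 = 33.59 N·m counterclockwise.
Weight: 52.2 × 9.81 = 512.1 N down at 3.48 m → arm 3.48 m, τ = 512.1 × 3.48 = 1782 N·m counterclockwise.
Paint can: 5.1 × 9.81 = 50.03 N down at 2.85 m → arm 2.85 m, τ = 50.03 × 2.85 = 142.6 N·m counterclockwise.
Net moment of the loads = 2318 N·m counterclockwise.
The upward force F acts at the left end, arm 5.13 m, giving F × 5.13 clockwise.
For rotational equilibrium, F × 5.13 = 2318, so F = 2318 / 5.13 = 452 N.

F ≈ 452 N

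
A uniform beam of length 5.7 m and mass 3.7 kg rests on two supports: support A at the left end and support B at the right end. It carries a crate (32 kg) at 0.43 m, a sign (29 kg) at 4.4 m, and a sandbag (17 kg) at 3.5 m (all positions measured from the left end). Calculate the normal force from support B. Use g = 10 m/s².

R_B ≈ 371 N

Choose support A as the axis so its reaction then has zero moment arm.
Beam weight: 3.7 × 10 = 37 N down at 2.85 m → arm 2.85 m, τ = 37 × 2.85 = 105.5 N·m clockwise.
Crate: 32 × 10 = 320 N down at 0.43 m → arm 0.43 m, τ = 320 × 0.43 = 137.6 N·m clockwise.
Sign: 29 × 10 = 290 N down at 4.4 m → arm 4.4 m, τ = 290 × 4.4 = 1276 N·m clockwise.
Sandbag: 17 × 10 = 170 N down at 3.5 m → arm 3.5 m, τ = 170 × 3.5 = 595 N·m clockwise.
Net load moment about support A = 2114 N·m clockwise.
Reaction R at support B is upward at 5.7 m, arm 5.7 m → moment R × 5.7 counterclockwise.
For rotational equilibrium, R × 5.7 = 2114, so R = 371 N.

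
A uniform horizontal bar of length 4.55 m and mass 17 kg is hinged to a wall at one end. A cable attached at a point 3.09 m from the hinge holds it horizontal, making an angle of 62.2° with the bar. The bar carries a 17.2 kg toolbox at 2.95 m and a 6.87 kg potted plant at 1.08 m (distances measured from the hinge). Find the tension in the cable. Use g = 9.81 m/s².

T ≈ 348 N

Choose the hinge as the axis so the unknown hinge reaction has zero arm there.
Beam weight: 17 × 9.81 = 166.8 N down at 2.275 m → arm 2.275 m, τ = 166.8 × 2.275 = 379.5 N·m clockwise.
Toolbox: 17.2 × 9.81 = 168.7 N down at 2.95 m → arm 2.95 m, τ = 168.7 × 2.95 = 497.7 N·m clockwise.
Potted plant: 6.87 × 9.81 = 67.39 N down at 1.08 m → arm 1.08 m, τ = 67.39 × 1.08 = 72.78 N·m clockwise.
Total clockwise load moment = 950 N·m.
The cable tension T acts at 3.09 m; only its component perpendicular to the bar, T sinθ, produces torque. sin 62.2° = 0.8846.
For rotational equilibrium, T × 3.09 × 0.8846 = 950, so T = 950 / 2.733 = 348 N.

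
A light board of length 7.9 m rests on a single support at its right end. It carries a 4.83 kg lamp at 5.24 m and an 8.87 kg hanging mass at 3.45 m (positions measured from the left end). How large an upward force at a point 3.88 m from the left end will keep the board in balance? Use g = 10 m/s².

Take moments about the right end.
Lamp: 4.83 × 10 = 48.3 N down at 5.24 m → arm 2.66 m, τ = 48.3 × 2.66 = 128.5 N·m counterclockwise.
Hanging mass: 8.87 × 10 = 88.7 N down at 3.45 m → arm 4.45 m, τ = 88.7 × 4.45 = 394.7 N·m counterclockwise.
Net moment of the loads = 523.2 N·m counterclockwise.
The upward force F acts at a point 3.88 m from the left end, arm 4.02 m, giving F × 4.02 clockwise.
For rotational equilibrium, F × 4.02 = 523.2, so F = 523.2 / 4.02 = 130 N.

F ≈ 130 N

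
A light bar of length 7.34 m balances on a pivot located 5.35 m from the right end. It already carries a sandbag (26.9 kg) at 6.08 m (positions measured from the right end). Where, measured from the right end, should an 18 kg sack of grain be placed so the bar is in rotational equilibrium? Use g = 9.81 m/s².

Sum moments about the pivot (at 5.35 m from the right end) (the support reaction has zero arm there).
Sandbag: 26.9 × 9.81 = 263.9 N down at 6.08 m → arm 0.73 m, τ = 263.9 × 0.73 = 192.6 N·m counterclockwise.
Net moment of existing loads = 192.6 N·m counterclockwise.
The sack of grain weighs 18 × 9.81 = 176.6 N and must supply an equal clockwise moment, so its lever arm about the pivot is 192.6 / 176.6 = 1.09 m.
That puts it at 5.35 − 1.09 = 4.26 m from the right end.

x ≈ 4.26 m from the right end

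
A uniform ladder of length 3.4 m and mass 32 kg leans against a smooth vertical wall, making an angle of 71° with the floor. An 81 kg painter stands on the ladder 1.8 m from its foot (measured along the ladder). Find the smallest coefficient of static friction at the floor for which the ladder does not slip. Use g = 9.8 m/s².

μ_min ≈ 0.179

Taking torques about the foot of the ladder:
Ladder weight 32×9.8 = 313.6 N acts at 1.7 m along the ladder; its horizontal arm is 1.7·cos71° = 0.5535 m → τ = 173.6 N·m clockwise.
Painter: 81×9.8 = 793.8 N at 1.8 m → arm 0.586 m → τ = 465.2 N·m clockwise.
Wall normal N acts horizontally at the top; its moment arm is the height L sinθ = 3.4·sin71° = 3.215 m, counterclockwise.
Setting net torque to zero: N × 3.215 = 638.8 → N = 198.7 N.
ΣFx = 0 ⇒ f = N_wall = 198.7 N. ΣFy = 0 ⇒ N_floor = 1107 N.
μ_min = f / N_floor = 198.7 / 1107 = 0.179.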